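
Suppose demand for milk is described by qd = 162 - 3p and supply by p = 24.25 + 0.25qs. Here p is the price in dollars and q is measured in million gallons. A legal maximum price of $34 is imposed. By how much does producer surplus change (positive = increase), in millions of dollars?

-135

Rearranging supply gives qs = 4p - 97. Setting quantity demanded equal to quantity supplied, 162 - 3p = 4p - 97, gives p* = 37 and q* = 51.
Because the ceiling (34) lies below the market-clearing price, it is binding.
At p = 34: qd = 162 - 3·34 = 60 and qs = 4·34 - 97 = 39.
Producer surplus without the control is ½ · (37 - 24.25) · 51 = 325.125.
With the ceiling, producers sell 39 units at 34, so PS = ½ · (34 - 24.25) · 39 = 190.125.
Change in producer surplus = 190.125 - 325.125 = -135.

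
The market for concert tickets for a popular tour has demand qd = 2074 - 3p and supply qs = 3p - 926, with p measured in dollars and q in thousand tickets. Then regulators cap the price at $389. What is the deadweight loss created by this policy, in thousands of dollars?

36963

Setting quantity demanded equal to quantity supplied, 2074 - 3p = 3p - 926, gives p* = 500 and q* = 574.
Since 389 < 500, the ceiling is binding.
At p = 389: qd = 2074 - 3·389 = 907 and qs = 3·389 - 926 = 241.
Quantity traded falls to 241. At q = 241 the demand price is (2074 - 241)/3 = 611 and the supply price is (926 + 241)/3 = 389.
Deadweight loss = ½ · (611 - 389) · (574 - 241) = ½ · 222 · 333 = 36963.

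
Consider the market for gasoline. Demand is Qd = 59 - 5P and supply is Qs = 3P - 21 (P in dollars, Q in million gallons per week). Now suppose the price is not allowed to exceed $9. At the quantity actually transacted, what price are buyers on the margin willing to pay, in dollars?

10.6

In a free market, 59 - 5P = 3P - 21 gives the equilibrium P* = 10, Q* = 9.
The ceiling of 9 is below the equilibrium price 10, so it binds.
At P = 9: Qd = 59 - 5·9 = 14 and Qs = 3·9 - 21 = 6.
Only 6 units reach the market. On the demand curve, the marginal buyer's willingness to pay at Q = 6 is (59 - 6)/5 = 10.6.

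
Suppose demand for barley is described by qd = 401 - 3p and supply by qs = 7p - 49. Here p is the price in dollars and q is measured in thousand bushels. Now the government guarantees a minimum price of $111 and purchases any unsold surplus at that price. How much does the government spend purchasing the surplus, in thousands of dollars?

73260

Without the control the market clears where 401 - 3p = 7p - 49, i.e. p* = 45 and q* = 266.
Because the floor (111) lies above the market-clearing price, it is binding.
At p = 111: qd = 401 - 3·111 = 68 and qs = 7·111 - 49 = 728.
Surplus = qs - qd = 660.
Government expenditure = surplus × support price = 660 × 111 = 73260.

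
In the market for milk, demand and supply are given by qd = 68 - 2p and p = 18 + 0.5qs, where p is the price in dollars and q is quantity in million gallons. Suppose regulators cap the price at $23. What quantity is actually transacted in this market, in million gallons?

Rearranging supply gives qs = 2p - 36. Equilibrium: 68 - 2p = 2p - 36, so 104 = 4p and p* = 26, q* = 16.
Since 23 < 26, the ceiling is binding.
At p = 23: qd = 68 - 2·23 = 22 and qs = 2·23 - 36 = 10.
The quantity actually transacted is the short side, supply: 10.

10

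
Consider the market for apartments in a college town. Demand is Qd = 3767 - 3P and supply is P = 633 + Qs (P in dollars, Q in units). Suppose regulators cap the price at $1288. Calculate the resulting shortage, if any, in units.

Rearranging supply gives Qs = P - 633. Setting quantity demanded equal to quantity supplied, 3767 - 3P = P - 633, gives P* = 1100 and Q* = 467.
The ceiling of 1288 is above the equilibrium price 1100, so it is not binding; the market clears at P* = 1100, Q* = 467.
Since the control does not bind, there is no shortage.

0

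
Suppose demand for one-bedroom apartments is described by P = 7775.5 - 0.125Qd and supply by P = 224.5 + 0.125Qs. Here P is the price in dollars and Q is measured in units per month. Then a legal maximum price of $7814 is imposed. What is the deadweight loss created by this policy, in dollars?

0

Rearranging demand gives Qd = 62204 - 8P; rearranging supply gives Qs = 8P - 1796. Setting quantity demanded equal to quantity supplied, 62204 - 8P = 8P - 1796, gives P* = 4000 and Q* = 30204.
Since 7814 is above P* = 4000, the ceiling does not bind and the free-market outcome prevails.
Since the control does not bind, no trades are prevented and deadweight loss is zero.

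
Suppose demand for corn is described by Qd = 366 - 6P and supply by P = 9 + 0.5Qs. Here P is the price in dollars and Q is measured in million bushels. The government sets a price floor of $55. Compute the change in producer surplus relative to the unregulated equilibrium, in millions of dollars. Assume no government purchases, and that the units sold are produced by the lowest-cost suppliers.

-189

Rearranging supply gives Qs = 2P - 18. Equilibrium: 366 - 6P = 2P - 18, so 384 = 8P and P* = 48, Q* = 78.
The floor of 55 is above the equilibrium price 48, so it binds.
At P = 55: Qd = 366 - 6·55 = 36 and Qs = 2·55 - 18 = 92.
Producer surplus without the control is ½ · (48 - 9) · 78 = 1521.
With the floor, 36 units are sold at 55. The supply price at Q = 36 is 27, so PS = ½ · [(55 - 9) + (55 - 27)] · 36 = 1332.
Change in producer surplus = 1332 - 1521 = -189.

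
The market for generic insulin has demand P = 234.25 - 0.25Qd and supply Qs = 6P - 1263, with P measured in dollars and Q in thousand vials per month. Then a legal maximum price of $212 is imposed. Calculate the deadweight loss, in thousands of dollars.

Rearranging demand gives Qd = 937 - 4P. Without the control the market clears where 937 - 4P = 6P - 1263, i.e. P* = 220 and Q* = 57.
Because the ceiling (212) lies below the market-clearing price, it is binding.
At P = 212: Qd = 937 - 4·212 = 89 and Qs = 6·212 - 1263 = 9.
Quantity traded falls to 9. At Q = 9 the demand price is (937 - 9)/4 = 232 and the supply price is (1263 + 9)/6 = 212.
Deadweight loss = ½ · (232 - 212) · (57 - 9) = ½ · 20 · 48 = 480.

480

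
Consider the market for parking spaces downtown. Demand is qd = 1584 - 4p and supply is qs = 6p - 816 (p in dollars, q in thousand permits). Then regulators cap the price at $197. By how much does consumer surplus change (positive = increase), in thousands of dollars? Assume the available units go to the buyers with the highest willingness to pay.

Equilibrium: 1584 - 4p = 6p - 816, so 2400 = 10p and p* = 240, q* = 624.
Since 197 < 240, the ceiling is binding.
At p = 197: qd = 1584 - 4·197 = 796 and qs = 6·197 - 816 = 366.
Consumer surplus without the control is ½ · (396 - 240) · 624 = 48672.
With the ceiling, 366 units are sold at 197 (assume they go to the highest-value buyers). The demand price at q = 366 is 304.5, so CS = ½ · [(396 - 197) + (304.5 - 197)] · 366 = 56089.5.
Change in consumer surplus = 56089.5 - 48672 = 7417.5.

7417.5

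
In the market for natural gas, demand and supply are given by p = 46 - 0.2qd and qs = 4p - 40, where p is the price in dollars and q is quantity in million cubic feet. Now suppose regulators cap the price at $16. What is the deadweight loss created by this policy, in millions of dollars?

Rearranging demand gives qd = 230 - 5p. Equilibrium: 230 - 5p = 4p - 40, so 270 = 9p and p* = 30, q* = 80.
The ceiling of 16 is below the equilibrium price 30, so it binds.
At p = 16: qd = 230 - 5·16 = 150 and qs = 4·16 - 40 = 24.
Quantity traded falls to 24. At q = 24 the demand price is (230 - 24)/5 = 41.2 and the supply price is (40 + 24)/4 = 16.
Deadweight loss = ½ · (41.2 - 16) · (80 - 24) = ½ · 25.2 · 56 = 705.6.

705.6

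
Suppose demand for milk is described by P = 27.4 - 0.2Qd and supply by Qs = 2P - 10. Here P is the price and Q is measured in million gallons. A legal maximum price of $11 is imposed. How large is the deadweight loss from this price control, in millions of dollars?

Rearranging demand gives Qd = 137 - 5P. Setting quantity demanded equal to quantity supplied, 137 - 5P = 2P - 10, gives P* = 21 and Q* = 32.
Because the ceiling (11) lies below the market-clearing price, it is binding.
At P = 11: Qd = 137 - 5·11 = 82 and Qs = 2·11 - 10 = 12.
Quantity traded falls to 12. At Q = 12 the demand price is (137 - 12)/5 = 25 and the supply price is (10 + 12)/2 = 11.
Deadweight loss = ½ · (25 - 11) · (32 - 12) = ½ · 14 · 20 = 140.

140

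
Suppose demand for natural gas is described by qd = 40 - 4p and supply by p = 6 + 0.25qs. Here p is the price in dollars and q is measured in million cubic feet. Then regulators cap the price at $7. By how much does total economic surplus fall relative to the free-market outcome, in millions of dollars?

4

Rearranging supply gives qs = 4p - 24. In a free market, 40 - 4p = 4p - 24 gives the equilibrium p* = 8, q* = 8.
The ceiling of 7 is below the equilibrium price 8, so it binds.
At p = 7: qd = 40 - 4·7 = 12 and qs = 4·7 - 24 = 4.
Quantity traded falls to 4. At q = 4 the demand price is (40 - 4)/4 = 9 and the supply price is (24 + 4)/4 = 7.
Deadweight loss = ½ · (9 - 7) · (8 - 4) = ½ · 2 · 4 = 4.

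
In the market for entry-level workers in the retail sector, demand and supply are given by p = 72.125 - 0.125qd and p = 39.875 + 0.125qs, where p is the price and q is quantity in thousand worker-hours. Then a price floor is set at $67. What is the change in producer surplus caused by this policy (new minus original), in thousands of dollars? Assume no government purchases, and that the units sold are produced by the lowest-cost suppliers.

Rearranging demand gives qd = 577 - 8p; rearranging supply gives qs = 8p - 319. Equilibrium: 577 - 8p = 8p - 319, so 896 = 16p and p* = 56, q* = 129.
The floor of 67 is above the equilibrium price 56, so it binds.
At p = 67: qd = 577 - 8·67 = 41 and qs = 8·67 - 319 = 217.
Producer surplus without the control is ½ · (56 - 39.875) · 129 = 1040.0625.
With the floor, 41 units are sold at 67. The supply price at q = 41 is 45, so PS = ½ · [(67 - 39.875) + (67 - 45)] · 41 = 1007.0625.
Change in producer surplus = 1007.0625 - 1040.0625 = -33.

-33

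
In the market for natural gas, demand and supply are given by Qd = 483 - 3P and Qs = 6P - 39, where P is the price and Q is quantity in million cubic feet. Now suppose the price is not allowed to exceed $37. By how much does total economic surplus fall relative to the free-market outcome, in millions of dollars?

3969

Without the control the market clears where 483 - 3P = 6P - 39, i.e. P* = 58 and Q* = 309.
Since 37 < 58, the ceiling is binding.
At P = 37: Qd = 483 - 3·37 = 372 and Qs = 6·37 - 39 = 183.
Quantity traded falls to 183. At Q = 183 the demand price is (483 - 183)/3 = 100 and the supply price is (39 + 183)/6 = 37.
Deadweight loss = ½ · (100 - 37) · (309 - 183) = ½ · 63 · 126 = 3969.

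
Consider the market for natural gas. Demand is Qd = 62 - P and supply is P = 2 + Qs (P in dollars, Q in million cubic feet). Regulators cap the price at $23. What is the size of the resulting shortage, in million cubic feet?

Rearranging supply gives Qs = P - 2. Equilibrium: 62 - P = P - 2, so 64 = 2P and P* = 32, Q* = 30.
Because the ceiling (23) lies below the market-clearing price, it is binding.
At P = 23: Qd = 62 - 23 = 39 and Qs = 23 - 2 = 21.
Shortage = Qd - Qs = 39 - 21 = 18.

18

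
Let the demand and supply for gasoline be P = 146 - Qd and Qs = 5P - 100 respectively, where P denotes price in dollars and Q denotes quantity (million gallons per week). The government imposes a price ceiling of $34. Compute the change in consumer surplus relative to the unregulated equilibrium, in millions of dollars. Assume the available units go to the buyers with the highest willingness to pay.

-122.5

Rearranging demand gives Qd = 146 - P. Without the control the market clears where 146 - P = 5P - 100, i.e. P* = 41 and Q* = 105.
Because the ceiling (34) lies below the market-clearing price, it is binding.
At P = 34: Qd = 146 - 34 = 112 and Qs = 5·34 - 100 = 70.
Consumer surplus without the control is ½ · (146 - 41) · 105 = 5512.5.
With the ceiling, 70 units are sold at 34 (assume they go to the highest-value buyers). The demand price at Q = 70 is 76, so CS = ½ · [(146 - 34) + (76 - 34)] · 70 = 5390.
Change in consumer surplus = 5390 - 5512.5 = -122.5.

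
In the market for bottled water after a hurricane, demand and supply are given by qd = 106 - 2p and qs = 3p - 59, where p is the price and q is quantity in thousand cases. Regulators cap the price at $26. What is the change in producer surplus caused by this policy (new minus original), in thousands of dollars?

-206.5

In a free market, 106 - 2p = 3p - 59 gives the equilibrium p* = 33, q* = 40.
The ceiling of 26 is below the equilibrium price 33, so it binds.
At p = 26: qd = 106 - 2·26 = 54 and qs = 3·26 - 59 = 19.
Producer surplus without the control is ½ · (33 - 59/3) · 40 = 800/3.
With the ceiling, producers sell 19 units at 26, so PS = ½ · (26 - 59/3) · 19 = 361/6.
Change in producer surplus = 361/6 - 800/3 = -206.5.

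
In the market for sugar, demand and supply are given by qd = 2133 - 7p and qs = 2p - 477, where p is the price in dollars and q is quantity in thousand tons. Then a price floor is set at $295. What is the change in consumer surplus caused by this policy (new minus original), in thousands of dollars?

Without the control the market clears where 2133 - 7p = 2p - 477, i.e. p* = 290 and q* = 103.
The floor of 295 is above the equilibrium price 290, so it binds.
At p = 295: qd = 2133 - 7·295 = 68 and qs = 2·295 - 477 = 113.
Consumer surplus without the control is ½ · (2133/7 - 290) · 103 = 10609/14.
With the floor, consumers buy 68 units at 295, so CS = ½ · (2133/7 - 295) · 68 = 2312/7.
Change in consumer surplus = 2312/7 - 10609/14 = -427.5.

-427.5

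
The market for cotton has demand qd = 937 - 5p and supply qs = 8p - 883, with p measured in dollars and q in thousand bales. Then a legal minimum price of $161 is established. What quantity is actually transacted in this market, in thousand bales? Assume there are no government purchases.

132

Without the control the market clears where 937 - 5p = 8p - 883, i.e. p* = 140 and q* = 237.
Because the floor (161) lies above the market-clearing price, it is binding.
At p = 161: qd = 937 - 5·161 = 132 and qs = 8·161 - 883 = 405.
The quantity actually transacted is the short side, demand: 132.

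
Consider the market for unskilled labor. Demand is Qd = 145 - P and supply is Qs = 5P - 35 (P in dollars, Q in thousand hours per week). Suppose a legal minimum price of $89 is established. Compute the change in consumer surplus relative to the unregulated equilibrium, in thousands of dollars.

-5044.5

Equilibrium: 145 - P = 5P - 35, so 180 = 6P and P* = 30, Q* = 115.
Because the floor (89) lies above the market-clearing price, it is binding.
At P = 89: Qd = 145 - 89 = 56 and Qs = 5·89 - 35 = 410.
Consumer surplus without the control is ½ · (145 - 30) · 115 = 6612.5.
With the floor, consumers buy 56 units at 89, so CS = ½ · (145 - 89) · 56 = 1568.
Change in consumer surplus = 1568 - 6612.5 = -5044.5.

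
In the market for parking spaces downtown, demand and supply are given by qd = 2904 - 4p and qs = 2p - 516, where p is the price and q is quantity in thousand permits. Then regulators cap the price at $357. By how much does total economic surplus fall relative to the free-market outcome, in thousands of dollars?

68053.5

Without the control the market clears where 2904 - 4p = 2p - 516, i.e. p* = 570 and q* = 624.
Since 357 < 570, the ceiling is binding.
At p = 357: qd = 2904 - 4·357 = 1476 and qs = 2·357 - 516 = 198.
Quantity traded falls to 198. At q = 198 the demand price is (2904 - 198)/4 = 676.5 and the supply price is (516 + 198)/2 = 357.
Deadweight loss = ½ · (676.5 - 357) · (624 - 198) = ½ · 319.5 · 426 = 68053.5.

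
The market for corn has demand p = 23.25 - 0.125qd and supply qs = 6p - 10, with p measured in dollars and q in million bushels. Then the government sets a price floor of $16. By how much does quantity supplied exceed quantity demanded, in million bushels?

Rearranging demand gives qd = 186 - 8p. Equilibrium: 186 - 8p = 6p - 10, so 196 = 14p and p* = 14, q* = 74.
Since 16 > 14, the floor is binding.
At p = 16: qd = 186 - 8·16 = 58 and qs = 6·16 - 10 = 86.
Surplus = qs - qd = 86 - 58 = 28.

28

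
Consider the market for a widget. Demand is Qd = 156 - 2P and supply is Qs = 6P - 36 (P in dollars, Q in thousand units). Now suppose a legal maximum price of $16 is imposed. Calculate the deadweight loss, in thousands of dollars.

Without the control the market clears where 156 - 2P = 6P - 36, i.e. P* = 24 and Q* = 108.
Since 16 < 24, the ceiling is binding.
At P = 16: Qd = 156 - 2·16 = 124 and Qs = 6·16 - 36 = 60.
Quantity traded falls to 60. At Q = 60 the demand price is (156 - 60)/2 = 48 and the supply price is (36 + 60)/6 = 16.
Deadweight loss = ½ · (48 - 16) · (108 - 60) = ½ · 32 · 48 = 768.

768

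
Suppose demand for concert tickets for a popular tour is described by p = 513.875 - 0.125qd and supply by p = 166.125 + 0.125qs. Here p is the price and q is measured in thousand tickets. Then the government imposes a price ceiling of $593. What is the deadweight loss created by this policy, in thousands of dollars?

0

Rearranging demand gives qd = 4111 - 8p; rearranging supply gives qs = 8p - 1329. Without the control the market clears where 4111 - 8p = 8p - 1329, i.e. p* = 340 and q* = 1391.
Since 593 is above p* = 340, the ceiling does not bind and the free-market outcome prevails.
Since the control does not bind, no trades are prevented and deadweight loss is zero.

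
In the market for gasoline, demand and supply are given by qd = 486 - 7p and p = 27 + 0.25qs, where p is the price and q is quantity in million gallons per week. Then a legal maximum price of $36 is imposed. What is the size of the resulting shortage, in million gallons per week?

198

Rearranging supply gives qs = 4p - 108. Equilibrium: 486 - 7p = 4p - 108, so 594 = 11p and p* = 54, q* = 108.
Since 36 < 54, the ceiling is binding.
At p = 36: qd = 486 - 7·36 = 234 and qs = 4·36 - 108 = 36.
Shortage = qd - qs = 234 - 36 = 198.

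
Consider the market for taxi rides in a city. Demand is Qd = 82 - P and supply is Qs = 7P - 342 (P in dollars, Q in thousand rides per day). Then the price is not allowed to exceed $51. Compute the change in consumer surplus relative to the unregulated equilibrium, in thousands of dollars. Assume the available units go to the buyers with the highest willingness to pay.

-68

In a free market, 82 - P = 7P - 342 gives the equilibrium P* = 53, Q* = 29.
Because the ceiling (51) lies below the market-clearing price, it is binding.
At P = 51: Qd = 82 - 51 = 31 and Qs = 7·51 - 342 = 15.
Consumer surplus without the control is ½ · (82 - 53) · 29 = 420.5.
With the ceiling, 15 units are sold at 51 (assume they go to the highest-value buyers). The demand price at Q = 15 is 67, so CS = ½ · [(82 - 51) + (67 - 51)] · 15 = 352.5.
Change in consumer surplus = 352.5 - 420.5 = -68.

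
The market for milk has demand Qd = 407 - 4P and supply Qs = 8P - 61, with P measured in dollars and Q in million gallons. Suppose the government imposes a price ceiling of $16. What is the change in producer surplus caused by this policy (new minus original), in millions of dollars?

Equilibrium: 407 - 4P = 8P - 61, so 468 = 12P and P* = 39, Q* = 251.
Since 16 < 39, the ceiling is binding.
At P = 16: Qd = 407 - 4·16 = 343 and Qs = 8·16 - 61 = 67.
Producer surplus without the control is ½ · (39 - 7.625) · 251 = 3937.5625.
With the ceiling, producers sell 67 units at 16, so PS = ½ · (16 - 7.625) · 67 = 280.5625.
Change in producer surplus = 280.5625 - 3937.5625 = -3657.

-3657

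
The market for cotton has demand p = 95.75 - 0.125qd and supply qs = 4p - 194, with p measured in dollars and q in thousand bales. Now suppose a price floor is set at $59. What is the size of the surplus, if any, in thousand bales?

Rearranging demand gives qd = 766 - 8p. Without the control the market clears where 766 - 8p = 4p - 194, i.e. p* = 80 and q* = 126.
Since 59 is below p* = 80, the floor does not bind and the free-market outcome prevails.
Since the control does not bind, there is no surplus.

0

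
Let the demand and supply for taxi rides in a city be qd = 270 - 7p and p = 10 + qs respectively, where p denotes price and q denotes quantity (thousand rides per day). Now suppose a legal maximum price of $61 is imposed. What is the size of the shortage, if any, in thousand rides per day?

0

Rearranging supply gives qs = p - 10. In a free market, 270 - 7p = p - 10 gives the equilibrium p* = 35, q* = 25.
Since 61 is above p* = 35, the ceiling does not bind and the free-market outcome prevails.
Since the control does not bind, there is no shortage.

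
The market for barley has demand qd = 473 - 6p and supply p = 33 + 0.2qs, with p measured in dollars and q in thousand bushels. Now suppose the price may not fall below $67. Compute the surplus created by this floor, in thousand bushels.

Rearranging supply gives qs = 5p - 165. In a free market, 473 - 6p = 5p - 165 gives the equilibrium p* = 58, q* = 125.
Since 67 > 58, the floor is binding.
At p = 67: qd = 473 - 6·67 = 71 and qs = 5·67 - 165 = 170.
Surplus = qs - qd = 170 - 71 = 99.

99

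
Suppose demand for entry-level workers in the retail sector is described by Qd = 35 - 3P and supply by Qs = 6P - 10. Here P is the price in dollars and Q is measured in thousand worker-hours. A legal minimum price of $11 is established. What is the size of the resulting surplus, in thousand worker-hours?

54

Setting quantity demanded equal to quantity supplied, 35 - 3P = 6P - 10, gives P* = 5 and Q* = 20.
The floor of 11 is above the equilibrium price 5, so it binds.
At P = 11: Qd = 35 - 3·11 = 2 and Qs = 6·11 - 10 = 56.
Surplus = Qs - Qd = 56 - 2 = 54.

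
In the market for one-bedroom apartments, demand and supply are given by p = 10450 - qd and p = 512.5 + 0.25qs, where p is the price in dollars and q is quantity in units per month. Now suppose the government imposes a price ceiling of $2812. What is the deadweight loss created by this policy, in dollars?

0

Rearranging demand gives qd = 10450 - p; rearranging supply gives qs = 4p - 2050. Equilibrium: 10450 - p = 4p - 2050, so 12500 = 5p and p* = 2500, q* = 7950.
Since 2812 is above p* = 2500, the ceiling does not bind and the free-market outcome prevails.
Since the control does not bind, no trades are prevented and deadweight loss is zero.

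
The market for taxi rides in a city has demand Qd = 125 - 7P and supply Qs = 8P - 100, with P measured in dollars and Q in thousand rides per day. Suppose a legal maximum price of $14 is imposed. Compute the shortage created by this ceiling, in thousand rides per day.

15

Equilibrium: 125 - 7P = 8P - 100, so 225 = 15P and P* = 15, Q* = 20.
The ceiling of 14 is below the equilibrium price 15, so it binds.
At P = 14: Qd = 125 - 7·14 = 27 and Qs = 8·14 - 100 = 12.
Shortage = Qd - Qs = 27 - 12 = 15.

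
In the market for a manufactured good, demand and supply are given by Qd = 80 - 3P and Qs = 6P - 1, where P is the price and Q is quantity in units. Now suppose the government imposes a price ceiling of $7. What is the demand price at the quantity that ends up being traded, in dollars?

Without the control the market clears where 80 - 3P = 6P - 1, i.e. P* = 9 and Q* = 53.
Since 7 < 9, the ceiling is binding.
At P = 7: Qd = 80 - 3·7 = 59 and Qs = 6·7 - 1 = 41.
Only 41 units reach the market. On the demand curve, the marginal buyer's willingness to pay at Q = 41 is (80 - 41)/3 = 13.

13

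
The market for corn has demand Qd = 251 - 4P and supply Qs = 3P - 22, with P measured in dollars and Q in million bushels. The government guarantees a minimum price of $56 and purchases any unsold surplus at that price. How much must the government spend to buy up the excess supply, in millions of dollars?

In a free market, 251 - 4P = 3P - 22 gives the equilibrium P* = 39, Q* = 95.
Because the floor (56) lies above the market-clearing price, it is binding.
At P = 56: Qd = 251 - 4·56 = 27 and Qs = 3·56 - 22 = 146.
Surplus = Qs - Qd = 119.
Government expenditure = surplus × support price = 119 × 56 = 6664.

6664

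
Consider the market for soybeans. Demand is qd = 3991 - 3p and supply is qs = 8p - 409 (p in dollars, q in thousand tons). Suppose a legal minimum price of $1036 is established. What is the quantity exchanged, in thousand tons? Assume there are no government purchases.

Equilibrium: 3991 - 3p = 8p - 409, so 4400 = 11p and p* = 400, q* = 2791.
Since 1036 > 400, the floor is binding.
At p = 1036: qd = 3991 - 3·1036 = 883 and qs = 8·1036 - 409 = 7879.
The quantity actually transacted is the short side, demand: 883.

883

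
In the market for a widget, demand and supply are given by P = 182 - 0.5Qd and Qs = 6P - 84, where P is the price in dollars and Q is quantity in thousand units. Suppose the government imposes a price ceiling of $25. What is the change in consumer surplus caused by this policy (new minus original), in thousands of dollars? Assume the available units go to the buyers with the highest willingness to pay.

Rearranging demand gives Qd = 364 - 2P. Equilibrium: 364 - 2P = 6P - 84, so 448 = 8P and P* = 56, Q* = 252.
The ceiling of 25 is below the equilibrium price 56, so it binds.
At P = 25: Qd = 364 - 2·25 = 314 and Qs = 6·25 - 84 = 66.
Consumer surplus without the control is ½ · (182 - 56) · 252 = 15876.
With the ceiling, 66 units are sold at 25 (assume they go to the highest-value buyers). The demand price at Q = 66 is 149, so CS = ½ · [(182 - 25) + (149 - 25)] · 66 = 9273.
Change in consumer surplus = 9273 - 15876 = -6603.

-6603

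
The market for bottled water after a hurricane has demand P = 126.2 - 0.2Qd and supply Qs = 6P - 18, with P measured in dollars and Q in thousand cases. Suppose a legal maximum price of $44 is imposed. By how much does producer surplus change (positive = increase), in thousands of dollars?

-4365

Rearranging demand gives Qd = 631 - 5P. Equilibrium: 631 - 5P = 6P - 18, so 649 = 11P and P* = 59, Q* = 336.
Because the ceiling (44) lies below the market-clearing price, it is binding.
At P = 44: Qd = 631 - 5·44 = 411 and Qs = 6·44 - 18 = 246.
Producer surplus without the control is ½ · (59 - 3) · 336 = 9408.
With the ceiling, producers sell 246 units at 44, so PS = ½ · (44 - 3) · 246 = 5043.
Change in producer surplus = 5043 - 9408 = -4365.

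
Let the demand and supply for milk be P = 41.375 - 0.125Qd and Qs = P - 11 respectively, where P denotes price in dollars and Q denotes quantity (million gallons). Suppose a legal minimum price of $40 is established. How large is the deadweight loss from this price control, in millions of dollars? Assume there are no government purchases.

Rearranging demand gives Qd = 331 - 8P. Setting quantity demanded equal to quantity supplied, 331 - 8P = P - 11, gives P* = 38 and Q* = 27.
The floor of 40 is above the equilibrium price 38, so it binds.
At P = 40: Qd = 331 - 8·40 = 11 and Qs = 40 - 11 = 29.
Quantity traded falls to 11. At Q = 11 the demand price is (331 - 11)/8 = 40 and the supply price is 11 + 11 = 22.
Deadweight loss = ½ · (40 - 22) · (27 - 11) = ½ · 18 · 16 = 144.

144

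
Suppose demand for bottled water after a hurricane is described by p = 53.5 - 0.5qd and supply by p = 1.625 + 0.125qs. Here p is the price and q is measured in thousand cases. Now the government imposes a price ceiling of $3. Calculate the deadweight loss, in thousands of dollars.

1620

Rearranging demand gives qd = 107 - 2p; rearranging supply gives qs = 8p - 13. Without the control the market clears where 107 - 2p = 8p - 13, i.e. p* = 12 and q* = 83.
The ceiling of 3 is below the equilibrium price 12, so it binds.
At p = 3: qd = 107 - 2·3 = 101 and qs = 8·3 - 13 = 11.
Quantity traded falls to 11. At q = 11 the demand price is (107 - 11)/2 = 48 and the supply price is (13 + 11)/8 = 3.
Deadweight loss = ½ · (48 - 3) · (83 - 11) = ½ · 45 · 72 = 1620.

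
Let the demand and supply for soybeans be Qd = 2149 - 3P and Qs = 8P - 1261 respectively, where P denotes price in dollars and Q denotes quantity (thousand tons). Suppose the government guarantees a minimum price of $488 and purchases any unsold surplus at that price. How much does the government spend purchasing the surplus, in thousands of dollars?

Setting quantity demanded equal to quantity supplied, 2149 - 3P = 8P - 1261, gives P* = 310 and Q* = 1219.
Because the floor (488) lies above the market-clearing price, it is binding.
At P = 488: Qd = 2149 - 3·488 = 685 and Qs = 8·488 - 1261 = 2643.
Surplus = Qs - Qd = 1958.
Government expenditure = surplus × support price = 1958 × 488 = 955504.

955504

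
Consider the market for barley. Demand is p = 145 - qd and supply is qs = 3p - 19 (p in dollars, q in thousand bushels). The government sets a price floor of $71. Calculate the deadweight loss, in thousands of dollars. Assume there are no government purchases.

600

Rearranging demand gives qd = 145 - p. Without the control the market clears where 145 - p = 3p - 19, i.e. p* = 41 and q* = 104.
Since 71 > 41, the floor is binding.
At p = 71: qd = 145 - 71 = 74 and qs = 3·71 - 19 = 194.
Quantity traded falls to 74. At q = 74 the demand price is 145 - 74 = 71 and the supply price is (19 + 74)/3 = 31.
Deadweight loss = ½ · (71 - 31) · (104 - 74) = ½ · 40 · 30 = 600.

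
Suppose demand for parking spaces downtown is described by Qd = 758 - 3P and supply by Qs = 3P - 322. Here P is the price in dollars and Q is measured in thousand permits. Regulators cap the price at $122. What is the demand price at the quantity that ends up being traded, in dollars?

In a free market, 758 - 3P = 3P - 322 gives the equilibrium P* = 180, Q* = 218.
The ceiling of 122 is below the equilibrium price 180, so it binds.
At P = 122: Qd = 758 - 3·122 = 392 and Qs = 3·122 - 322 = 44.
Only 44 units reach the market. On the demand curve, the marginal buyer's willingness to pay at Q = 44 is (758 - 44)/3 = 238.

238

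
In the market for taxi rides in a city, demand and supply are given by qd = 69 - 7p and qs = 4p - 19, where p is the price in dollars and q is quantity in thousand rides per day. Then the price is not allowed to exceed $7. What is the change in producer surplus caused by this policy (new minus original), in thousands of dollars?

-11

Without the control the market clears where 69 - 7p = 4p - 19, i.e. p* = 8 and q* = 13.
Since 7 < 8, the ceiling is binding.
At p = 7: qd = 69 - 7·7 = 20 and qs = 4·7 - 19 = 9.
Producer surplus without the control is ½ · (8 - 4.75) · 13 = 21.125.
With the ceiling, producers sell 9 units at 7, so PS = ½ · (7 - 4.75) · 9 = 10.125.
Change in producer surplus = 10.125 - 21.125 = -11.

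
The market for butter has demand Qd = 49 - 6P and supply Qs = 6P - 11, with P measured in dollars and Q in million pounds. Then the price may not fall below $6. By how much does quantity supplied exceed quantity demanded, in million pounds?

In a free market, 49 - 6P = 6P - 11 gives the equilibrium P* = 5, Q* = 19.
Since 6 > 5, the floor is binding.
At P = 6: Qd = 49 - 6·6 = 13 and Qs = 6·6 - 11 = 25.
Surplus = Qs - Qd = 25 - 13 = 12.

12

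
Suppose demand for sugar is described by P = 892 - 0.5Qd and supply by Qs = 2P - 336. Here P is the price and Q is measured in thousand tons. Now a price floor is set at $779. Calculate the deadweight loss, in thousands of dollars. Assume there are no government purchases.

Rearranging demand gives Qd = 1784 - 2P. Without the control the market clears where 1784 - 2P = 2P - 336, i.e. P* = 530 and Q* = 724.
Because the floor (779) lies above the market-clearing price, it is binding.
At P = 779: Qd = 1784 - 2·779 = 226 and Qs = 2·779 - 336 = 1222.
Quantity traded falls to 226. At Q = 226 the demand price is (1784 - 226)/2 = 779 and the supply price is (336 + 226)/2 = 281.
Deadweight loss = ½ · (779 - 281) · (724 - 226) = ½ · 498 · 498 = 124002.

124002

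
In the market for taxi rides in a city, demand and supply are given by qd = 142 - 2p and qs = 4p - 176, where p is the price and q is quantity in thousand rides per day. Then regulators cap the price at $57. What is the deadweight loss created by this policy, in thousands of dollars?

0

Equilibrium: 142 - 2p = 4p - 176, so 318 = 6p and p* = 53, q* = 36.
Since 57 is above p* = 53, the ceiling does not bind and the free-market outcome prevails.
Since the control does not bind, no trades are prevented and deadweight loss is zero.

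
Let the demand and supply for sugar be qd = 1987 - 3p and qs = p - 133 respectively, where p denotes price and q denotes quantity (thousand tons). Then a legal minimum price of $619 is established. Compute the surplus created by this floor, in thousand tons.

Equilibrium: 1987 - 3p = p - 133, so 2120 = 4p and p* = 530, q* = 397.
Because the floor (619) lies above the market-clearing price, it is binding.
At p = 619: qd = 1987 - 3·619 = 130 and qs = 619 - 133 = 486.
Surplus = qs - qd = 486 - 130 = 356.

356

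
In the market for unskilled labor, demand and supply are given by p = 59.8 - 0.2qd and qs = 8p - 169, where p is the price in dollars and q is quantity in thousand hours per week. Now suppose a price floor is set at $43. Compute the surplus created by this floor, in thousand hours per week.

Rearranging demand gives qd = 299 - 5p. Without the control the market clears where 299 - 5p = 8p - 169, i.e. p* = 36 and q* = 119.
Since 43 > 36, the floor is binding.
At p = 43: qd = 299 - 5·43 = 84 and qs = 8·43 - 169 = 175.
Surplus = qs - qd = 175 - 84 = 91.

91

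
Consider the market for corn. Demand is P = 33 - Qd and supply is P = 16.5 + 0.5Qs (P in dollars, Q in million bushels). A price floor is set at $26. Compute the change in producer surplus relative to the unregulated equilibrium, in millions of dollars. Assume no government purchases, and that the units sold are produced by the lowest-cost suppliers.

24

Rearranging demand gives Qd = 33 - P; rearranging supply gives Qs = 2P - 33. In a free market, 33 - P = 2P - 33 gives the equilibrium P* = 22, Q* = 11.
Since 26 > 22, the floor is binding.
At P = 26: Qd = 33 - 26 = 7 and Qs = 2·26 - 33 = 19.
Producer surplus without the control is ½ · (22 - 16.5) · 11 = 30.25.
With the floor, 7 units are sold at 26. The supply price at Q = 7 is 20, so PS = ½ · [(26 - 16.5) + (26 - 20)] · 7 = 54.25.
Change in producer surplus = 54.25 - 30.25 = 24.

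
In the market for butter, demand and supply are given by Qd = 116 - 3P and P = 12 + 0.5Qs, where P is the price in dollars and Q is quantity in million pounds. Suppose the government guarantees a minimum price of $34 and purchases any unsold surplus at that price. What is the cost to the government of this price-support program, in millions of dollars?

Rearranging supply gives Qs = 2P - 24. In a free market, 116 - 3P = 2P - 24 gives the equilibrium P* = 28, Q* = 32.
Because the floor (34) lies above the market-clearing price, it is binding.
At P = 34: Qd = 116 - 3·34 = 14 and Qs = 2·34 - 24 = 44.
Surplus = Qs - Qd = 30.
Government expenditure = surplus × support price = 30 × 34 = 1020.

1020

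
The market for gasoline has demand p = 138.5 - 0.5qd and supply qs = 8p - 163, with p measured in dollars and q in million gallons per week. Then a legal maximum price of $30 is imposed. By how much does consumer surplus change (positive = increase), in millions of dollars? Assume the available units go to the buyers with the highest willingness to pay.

Rearranging demand gives qd = 277 - 2p. Equilibrium: 277 - 2p = 8p - 163, so 440 = 10p and p* = 44, q* = 189.
The ceiling of 30 is below the equilibrium price 44, so it binds.
At p = 30: qd = 277 - 2·30 = 217 and qs = 8·30 - 163 = 77.
Consumer surplus without the control is ½ · (138.5 - 44) · 189 = 8930.25.
With the ceiling, 77 units are sold at 30 (assume they go to the highest-value buyers). The demand price at q = 77 is 100, so CS = ½ · [(138.5 - 30) + (100 - 30)] · 77 = 6872.25.
Change in consumer surplus = 6872.25 - 8930.25 = -2058.

-2058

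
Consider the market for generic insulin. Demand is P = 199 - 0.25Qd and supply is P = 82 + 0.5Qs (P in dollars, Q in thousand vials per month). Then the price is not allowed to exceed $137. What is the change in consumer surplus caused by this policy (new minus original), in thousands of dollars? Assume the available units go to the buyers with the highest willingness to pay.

2265.5

Rearranging demand gives Qd = 796 - 4P; rearranging supply gives Qs = 2P - 164. Without the control the market clears where 796 - 4P = 2P - 164, i.e. P* = 160 and Q* = 156.
Since 137 < 160, the ceiling is binding.
At P = 137: Qd = 796 - 4·137 = 248 and Qs = 2·137 - 164 = 110.
Consumer surplus without the control is ½ · (199 - 160) · 156 = 3042.
With the ceiling, 110 units are sold at 137 (assume they go to the highest-value buyers). The demand price at Q = 110 is 171.5, so CS = ½ · [(199 - 137) + (171.5 - 137)] · 110 = 5307.5.
Change in consumer surplus = 5307.5 - 3042 = 2265.5.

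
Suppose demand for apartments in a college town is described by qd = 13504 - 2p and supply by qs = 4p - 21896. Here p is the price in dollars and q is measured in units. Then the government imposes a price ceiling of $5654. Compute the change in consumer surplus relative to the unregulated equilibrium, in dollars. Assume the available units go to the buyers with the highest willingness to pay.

Equilibrium: 13504 - 2p = 4p - 21896, so 35400 = 6p and p* = 5900, q* = 1704.
Because the ceiling (5654) lies below the market-clearing price, it is binding.
At p = 5654: qd = 13504 - 2·5654 = 2196 and qs = 4·5654 - 21896 = 720.
Consumer surplus without the control is ½ · (6752 - 5900) · 1704 = 725904.
With the ceiling, 720 units are sold at 5654 (assume they go to the highest-value buyers). The demand price at q = 720 is 6392, so CS = ½ · [(6752 - 5654) + (6392 - 5654)] · 720 = 660960.
Change in consumer surplus = 660960 - 725904 = -64944.

-64944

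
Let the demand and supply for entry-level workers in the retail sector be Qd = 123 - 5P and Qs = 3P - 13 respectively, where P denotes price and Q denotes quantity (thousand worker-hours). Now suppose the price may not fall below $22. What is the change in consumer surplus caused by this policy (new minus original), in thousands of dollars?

Setting quantity demanded equal to quantity supplied, 123 - 5P = 3P - 13, gives P* = 17 and Q* = 38.
Because the floor (22) lies above the market-clearing price, it is binding.
At P = 22: Qd = 123 - 5·22 = 13 and Qs = 3·22 - 13 = 53.
Consumer surplus without the control is ½ · (24.6 - 17) · 38 = 144.4.
With the floor, consumers buy 13 units at 22, so CS = ½ · (24.6 - 22) · 13 = 16.9.
Change in consumer surplus = 16.9 - 144.4 = -127.5.

-127.5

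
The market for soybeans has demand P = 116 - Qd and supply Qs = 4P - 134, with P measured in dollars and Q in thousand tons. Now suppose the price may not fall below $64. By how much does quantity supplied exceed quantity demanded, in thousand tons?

70

Rearranging demand gives Qd = 116 - P. In a free market, 116 - P = 4P - 134 gives the equilibrium P* = 50, Q* = 66.
Since 64 > 50, the floor is binding.
At P = 64: Qd = 116 - 64 = 52 and Qs = 4·64 - 134 = 122.
Surplus = Qs - Qd = 122 - 52 = 70.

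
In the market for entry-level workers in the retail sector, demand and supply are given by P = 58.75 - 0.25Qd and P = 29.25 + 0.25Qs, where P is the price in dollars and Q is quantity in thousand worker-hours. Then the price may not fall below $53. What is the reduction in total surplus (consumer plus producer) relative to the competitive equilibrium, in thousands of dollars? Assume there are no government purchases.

Rearranging demand gives Qd = 235 - 4P; rearranging supply gives Qs = 4P - 117. In a free market, 235 - 4P = 4P - 117 gives the equilibrium P* = 44, Q* = 59.
Because the floor (53) lies above the market-clearing price, it is binding.
At P = 53: Qd = 235 - 4·53 = 23 and Qs = 4·53 - 117 = 95.
Quantity traded falls to 23. At Q = 23 the demand price is (235 - 23)/4 = 53 and the supply price is (117 + 23)/4 = 35.
Deadweight loss = ½ · (53 - 35) · (59 - 23) = ½ · 18 · 36 = 324.

324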